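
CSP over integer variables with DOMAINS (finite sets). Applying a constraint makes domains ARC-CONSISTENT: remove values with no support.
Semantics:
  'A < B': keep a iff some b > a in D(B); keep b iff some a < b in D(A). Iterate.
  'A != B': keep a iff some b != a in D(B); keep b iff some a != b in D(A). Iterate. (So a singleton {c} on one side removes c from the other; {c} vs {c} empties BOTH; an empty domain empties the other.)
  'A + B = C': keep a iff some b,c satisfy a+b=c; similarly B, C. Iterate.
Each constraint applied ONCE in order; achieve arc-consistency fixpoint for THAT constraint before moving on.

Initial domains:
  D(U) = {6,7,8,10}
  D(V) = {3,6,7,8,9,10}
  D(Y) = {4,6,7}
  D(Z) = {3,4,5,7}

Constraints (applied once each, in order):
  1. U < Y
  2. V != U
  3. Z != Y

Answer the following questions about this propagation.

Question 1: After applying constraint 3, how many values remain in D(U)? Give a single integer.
Answer: 1

Derivation:
Constraint 1 (U < Y) on D(U)={6,7,8,10} D(Y)={4,6,7}: U {6,7,8,10}->{6}; Y {4,6,7}->{7}
Constraint 2 (V != U) on D(V)={3,6,7,8,9,10} D(U)={6}: V {3,6,7,8,9,10}->{3,7,8,9,10}
Constraint 3 (Z != Y) on D(Z)={3,4,5,7} D(Y)={7}: Z {3,4,5,7}->{3,4,5}
So after constraint 3: D(U)={6}, size = 1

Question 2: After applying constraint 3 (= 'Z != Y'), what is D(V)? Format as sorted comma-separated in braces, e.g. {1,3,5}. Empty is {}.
Constraint 1 (U < Y) on D(U)={6,7,8,10} D(Y)={4,6,7}: U {6,7,8,10}->{6}; Y {4,6,7}->{7}
Constraint 2 (V != U) on D(V)={3,6,7,8,9,10} D(U)={6}: V {3,6,7,8,9,10}->{3,7,8,9,10}
Constraint 3 (Z != Y) on D(Z)={3,4,5,7} D(Y)={7}: Z {3,4,5,7}->{3,4,5}
So after constraint 3: D(V) = {3,7,8,9,10}

Answer: {3,7,8,9,10}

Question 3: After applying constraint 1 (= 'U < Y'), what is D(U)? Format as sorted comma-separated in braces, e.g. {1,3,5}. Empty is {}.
Constraint 1 (U < Y) on D(U)={6,7,8,10} D(Y)={4,6,7}: U {6,7,8,10}->{6}; Y {4,6,7}->{7}
So after constraint 1: D(U) = {6}

Answer: {6}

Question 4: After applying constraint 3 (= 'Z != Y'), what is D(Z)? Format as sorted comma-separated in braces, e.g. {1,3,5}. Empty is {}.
Answer: {3,4,5}

Derivation:
Constraint 1 (U < Y) on D(U)={6,7,8,10} D(Y)={4,6,7}: U {6,7,8,10}->{6}; Y {4,6,7}->{7}
Constraint 2 (V != U) on D(V)={3,6,7,8,9,10} D(U)={6}: V {3,6,7,8,9,10}->{3,7,8,9,10}
Constraint 3 (Z != Y) on D(Z)={3,4,5,7} D(Y)={7}: Z {3,4,5,7}->{3,4,5}
So after constraint 3: D(Z) = {3,4,5}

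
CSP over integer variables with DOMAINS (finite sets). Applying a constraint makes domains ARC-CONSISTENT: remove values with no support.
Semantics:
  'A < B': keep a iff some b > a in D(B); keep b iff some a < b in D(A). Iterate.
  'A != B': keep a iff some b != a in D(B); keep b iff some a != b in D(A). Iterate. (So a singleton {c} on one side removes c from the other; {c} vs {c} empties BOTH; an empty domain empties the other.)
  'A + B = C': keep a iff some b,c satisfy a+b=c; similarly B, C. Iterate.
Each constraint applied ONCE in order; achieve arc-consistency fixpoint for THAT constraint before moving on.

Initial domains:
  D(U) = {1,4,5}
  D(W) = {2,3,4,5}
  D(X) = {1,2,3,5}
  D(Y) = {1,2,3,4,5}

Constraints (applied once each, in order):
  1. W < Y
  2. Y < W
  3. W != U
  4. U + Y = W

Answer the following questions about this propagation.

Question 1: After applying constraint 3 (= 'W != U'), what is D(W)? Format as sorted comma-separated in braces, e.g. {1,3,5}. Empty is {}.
Answer: {4}

Derivation:
Constraint 1 (W < Y) on D(W)={2,3,4,5} D(Y)={1,2,3,4,5}: W {2,3,4,5}->{2,3,4}; Y {1,2,3,4,5}->{3,4,5}
Constraint 2 (Y < W) on D(Y)={3,4,5} D(W)={2,3,4}: Y {3,4,5}->{3}; W {2,3,4}->{4}
Constraint 3 (W != U) on D(W)={4} D(U)={1,4,5}: U {1,4,5}->{1,5}
So after constraint 3: D(W) = {4}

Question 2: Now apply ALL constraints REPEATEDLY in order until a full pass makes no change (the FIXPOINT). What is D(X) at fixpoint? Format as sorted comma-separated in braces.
pass 0 (initial): D(X)={1,2,3,5}
pass 1: U {1,4,5}->{1}; W {2,3,4,5}->{4}; Y {1,2,3,4,5}->{3}
pass 2: U {1}->{}; W {4}->{}; Y {3}->{}
pass 3: no change
Fixpoint after 3 passes: D(X) = {1,2,3,5}

Answer: {1,2,3,5}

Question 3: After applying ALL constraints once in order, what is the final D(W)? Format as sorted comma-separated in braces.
Answer: {4}

Derivation:
Constraint 1 (W < Y) on D(W)={2,3,4,5} D(Y)={1,2,3,4,5}: W {2,3,4,5}->{2,3,4}; Y {1,2,3,4,5}->{3,4,5}
Constraint 2 (Y < W) on D(Y)={3,4,5} D(W)={2,3,4}: Y {3,4,5}->{3}; W {2,3,4}->{4}
Constraint 3 (W != U) on D(W)={4} D(U)={1,4,5}: U {1,4,5}->{1,5}
Constraint 4 (U + Y = W) on D(U)={1,5} D(Y)={3} D(W)={4}: U {1,5}->{1}
So after all 4 constraints: D(W) = {4}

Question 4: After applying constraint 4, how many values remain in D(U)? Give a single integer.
Constraint 1 (W < Y) on D(W)={2,3,4,5} D(Y)={1,2,3,4,5}: W {2,3,4,5}->{2,3,4}; Y {1,2,3,4,5}->{3,4,5}
Constraint 2 (Y < W) on D(Y)={3,4,5} D(W)={2,3,4}: Y {3,4,5}->{3}; W {2,3,4}->{4}
Constraint 3 (W != U) on D(W)={4} D(U)={1,4,5}: U {1,4,5}->{1,5}
Constraint 4 (U + Y = W) on D(U)={1,5} D(Y)={3} D(W)={4}: U {1,5}->{1}
So after constraint 4: D(U)={1}, size = 1

Answer: 1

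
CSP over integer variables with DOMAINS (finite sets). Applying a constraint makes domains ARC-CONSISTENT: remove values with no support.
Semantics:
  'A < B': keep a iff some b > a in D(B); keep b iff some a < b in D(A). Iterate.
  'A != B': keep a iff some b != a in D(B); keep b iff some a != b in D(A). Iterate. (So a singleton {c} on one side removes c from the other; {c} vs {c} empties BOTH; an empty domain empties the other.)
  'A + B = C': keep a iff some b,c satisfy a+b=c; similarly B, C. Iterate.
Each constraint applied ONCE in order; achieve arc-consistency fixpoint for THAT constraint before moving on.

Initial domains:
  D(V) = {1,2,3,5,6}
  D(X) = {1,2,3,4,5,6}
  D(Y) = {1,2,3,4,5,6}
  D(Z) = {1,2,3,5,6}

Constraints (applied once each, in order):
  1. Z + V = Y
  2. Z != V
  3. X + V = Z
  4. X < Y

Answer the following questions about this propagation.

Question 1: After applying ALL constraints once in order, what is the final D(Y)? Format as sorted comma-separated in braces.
Answer: {2,3,4,5,6}

Derivation:
Constraint 1 (Z + V = Y) on D(Z)={1,2,3,5,6} D(V)={1,2,3,5,6} D(Y)={1,2,3,4,5,6}: Z {1,2,3,5,6}->{1,2,3,5}; V {1,2,3,5,6}->{1,2,3,5}; Y {1,2,3,4,5,6}->{2,3,4,5,6}
Constraint 2 (Z != V) on D(Z)={1,2,3,5} D(V)={1,2,3,5}: no change
Constraint 3 (X + V = Z) on D(X)={1,2,3,4,5,6} D(V)={1,2,3,5} D(Z)={1,2,3,5}: X {1,2,3,4,5,6}->{1,2,3,4}; V {1,2,3,5}->{1,2,3}; Z {1,2,3,5}->{2,3,5}
Constraint 4 (X < Y) on D(X)={1,2,3,4} D(Y)={2,3,4,5,6}: no change
So after all 4 constraints: D(Y) = {2,3,4,5,6}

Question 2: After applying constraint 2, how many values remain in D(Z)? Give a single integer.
Constraint 1 (Z + V = Y) on D(Z)={1,2,3,5,6} D(V)={1,2,3,5,6} D(Y)={1,2,3,4,5,6}: Z {1,2,3,5,6}->{1,2,3,5}; V {1,2,3,5,6}->{1,2,3,5}; Y {1,2,3,4,5,6}->{2,3,4,5,6}
Constraint 2 (Z != V) on D(Z)={1,2,3,5} D(V)={1,2,3,5}: no change
So after constraint 2: D(Z)={1,2,3,5}, size = 4

Answer: 4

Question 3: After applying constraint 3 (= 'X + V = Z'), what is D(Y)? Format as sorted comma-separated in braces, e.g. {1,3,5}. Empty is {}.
Answer: {2,3,4,5,6}

Derivation:
Constraint 1 (Z + V = Y) on D(Z)={1,2,3,5,6} D(V)={1,2,3,5,6} D(Y)={1,2,3,4,5,6}: Z {1,2,3,5,6}->{1,2,3,5}; V {1,2,3,5,6}->{1,2,3,5}; Y {1,2,3,4,5,6}->{2,3,4,5,6}
Constraint 2 (Z != V) on D(Z)={1,2,3,5} D(V)={1,2,3,5}: no change
Constraint 3 (X + V = Z) on D(X)={1,2,3,4,5,6} D(V)={1,2,3,5} D(Z)={1,2,3,5}: X {1,2,3,4,5,6}->{1,2,3,4}; V {1,2,3,5}->{1,2,3}; Z {1,2,3,5}->{2,3,5}
So after constraint 3: D(Y) = {2,3,4,5,6}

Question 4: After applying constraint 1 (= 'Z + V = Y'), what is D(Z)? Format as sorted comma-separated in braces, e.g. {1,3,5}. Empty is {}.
Constraint 1 (Z + V = Y) on D(Z)={1,2,3,5,6} D(V)={1,2,3,5,6} D(Y)={1,2,3,4,5,6}: Z {1,2,3,5,6}->{1,2,3,5}; V {1,2,3,5,6}->{1,2,3,5}; Y {1,2,3,4,5,6}->{2,3,4,5,6}
So after constraint 1: D(Z) = {1,2,3,5}

Answer: {1,2,3,5}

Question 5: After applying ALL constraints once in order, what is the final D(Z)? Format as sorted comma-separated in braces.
Answer: {2,3,5}

Derivation:
Constraint 1 (Z + V = Y) on D(Z)={1,2,3,5,6} D(V)={1,2,3,5,6} D(Y)={1,2,3,4,5,6}: Z {1,2,3,5,6}->{1,2,3,5}; V {1,2,3,5,6}->{1,2,3,5}; Y {1,2,3,4,5,6}->{2,3,4,5,6}
Constraint 2 (Z != V) on D(Z)={1,2,3,5} D(V)={1,2,3,5}: no change
Constraint 3 (X + V = Z) on D(X)={1,2,3,4,5,6} D(V)={1,2,3,5} D(Z)={1,2,3,5}: X {1,2,3,4,5,6}->{1,2,3,4}; V {1,2,3,5}->{1,2,3}; Z {1,2,3,5}->{2,3,5}
Constraint 4 (X < Y) on D(X)={1,2,3,4} D(Y)={2,3,4,5,6}: no change
So after all 4 constraints: D(Z) = {2,3,5}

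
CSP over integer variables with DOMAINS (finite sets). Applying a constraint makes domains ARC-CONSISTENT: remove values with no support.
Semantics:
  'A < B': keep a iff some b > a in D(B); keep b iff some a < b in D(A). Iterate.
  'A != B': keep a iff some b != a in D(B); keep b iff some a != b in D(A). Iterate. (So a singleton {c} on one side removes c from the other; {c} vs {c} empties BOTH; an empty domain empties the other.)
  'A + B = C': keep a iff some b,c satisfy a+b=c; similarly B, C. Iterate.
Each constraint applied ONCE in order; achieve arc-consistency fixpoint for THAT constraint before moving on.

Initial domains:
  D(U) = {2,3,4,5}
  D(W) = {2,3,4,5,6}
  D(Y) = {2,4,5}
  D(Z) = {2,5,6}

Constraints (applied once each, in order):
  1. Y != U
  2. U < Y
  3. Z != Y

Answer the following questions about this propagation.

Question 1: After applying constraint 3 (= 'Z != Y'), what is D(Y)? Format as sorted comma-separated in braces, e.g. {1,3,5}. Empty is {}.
Constraint 1 (Y != U) on D(Y)={2,4,5} D(U)={2,3,4,5}: no change
Constraint 2 (U < Y) on D(U)={2,3,4,5} D(Y)={2,4,5}: U {2,3,4,5}->{2,3,4}; Y {2,4,5}->{4,5}
Constraint 3 (Z != Y) on D(Z)={2,5,6} D(Y)={4,5}: no change
So after constraint 3: D(Y) = {4,5}

Answer: {4,5}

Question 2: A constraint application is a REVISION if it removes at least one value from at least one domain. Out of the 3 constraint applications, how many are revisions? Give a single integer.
Constraint 1 (Y != U) on D(Y)={2,4,5} D(U)={2,3,4,5}: no change => not a revision
Constraint 2 (U < Y) on D(U)={2,3,4,5} D(Y)={2,4,5}: U {2,3,4,5}->{2,3,4}; Y {2,4,5}->{4,5} => REVISION
Constraint 3 (Z != Y) on D(Z)={2,5,6} D(Y)={4,5}: no change => not a revision
Total revisions = 1

Answer: 1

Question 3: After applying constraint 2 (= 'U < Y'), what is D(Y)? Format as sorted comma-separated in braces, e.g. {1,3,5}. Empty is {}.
Constraint 1 (Y != U) on D(Y)={2,4,5} D(U)={2,3,4,5}: no change
Constraint 2 (U < Y) on D(U)={2,3,4,5} D(Y)={2,4,5}: U {2,3,4,5}->{2,3,4}; Y {2,4,5}->{4,5}
So after constraint 2: D(Y) = {4,5}

Answer: {4,5}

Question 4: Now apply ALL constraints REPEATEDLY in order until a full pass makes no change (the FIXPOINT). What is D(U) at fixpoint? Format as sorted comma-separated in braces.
pass 0 (initial): D(U)={2,3,4,5}
pass 1: U {2,3,4,5}->{2,3,4}; Y {2,4,5}->{4,5}
pass 2: no change
Fixpoint after 2 passes: D(U) = {2,3,4}

Answer: {2,3,4}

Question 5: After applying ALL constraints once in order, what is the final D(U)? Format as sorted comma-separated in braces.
Constraint 1 (Y != U) on D(Y)={2,4,5} D(U)={2,3,4,5}: no change
Constraint 2 (U < Y) on D(U)={2,3,4,5} D(Y)={2,4,5}: U {2,3,4,5}->{2,3,4}; Y {2,4,5}->{4,5}
Constraint 3 (Z != Y) on D(Z)={2,5,6} D(Y)={4,5}: no change
So after all 3 constraints: D(U) = {2,3,4}

Answer: {2,3,4}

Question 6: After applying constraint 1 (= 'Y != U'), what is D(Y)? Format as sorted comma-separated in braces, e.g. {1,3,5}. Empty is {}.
Answer: {2,4,5}

Derivation:
Constraint 1 (Y != U) on D(Y)={2,4,5} D(U)={2,3,4,5}: no change
So after constraint 1: D(Y) = {2,4,5}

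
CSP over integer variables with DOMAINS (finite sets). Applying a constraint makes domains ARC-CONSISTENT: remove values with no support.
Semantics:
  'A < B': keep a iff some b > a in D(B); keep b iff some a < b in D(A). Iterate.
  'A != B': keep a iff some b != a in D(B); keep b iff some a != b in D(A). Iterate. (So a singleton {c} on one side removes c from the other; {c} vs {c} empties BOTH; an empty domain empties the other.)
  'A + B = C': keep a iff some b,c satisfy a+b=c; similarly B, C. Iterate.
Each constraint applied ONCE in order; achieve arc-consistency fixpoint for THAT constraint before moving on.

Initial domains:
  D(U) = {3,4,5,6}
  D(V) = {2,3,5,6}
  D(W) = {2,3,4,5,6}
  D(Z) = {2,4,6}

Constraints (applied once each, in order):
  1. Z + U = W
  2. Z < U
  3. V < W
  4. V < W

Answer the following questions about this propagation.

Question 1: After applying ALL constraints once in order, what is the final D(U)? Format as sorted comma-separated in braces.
Constraint 1 (Z + U = W) on D(Z)={2,4,6} D(U)={3,4,5,6} D(W)={2,3,4,5,6}: Z {2,4,6}->{2}; U {3,4,5,6}->{3,4}; W {2,3,4,5,6}->{5,6}
Constraint 2 (Z < U) on D(Z)={2} D(U)={3,4}: no change
Constraint 3 (V < W) on D(V)={2,3,5,6} D(W)={5,6}: V {2,3,5,6}->{2,3,5}
Constraint 4 (V < W) on D(V)={2,3,5} D(W)={5,6}: no change
So after all 4 constraints: D(U) = {3,4}

Answer: {3,4}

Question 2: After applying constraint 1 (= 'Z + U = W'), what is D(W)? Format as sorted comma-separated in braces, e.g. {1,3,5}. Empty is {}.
Answer: {5,6}

Derivation:
Constraint 1 (Z + U = W) on D(Z)={2,4,6} D(U)={3,4,5,6} D(W)={2,3,4,5,6}: Z {2,4,6}->{2}; U {3,4,5,6}->{3,4}; W {2,3,4,5,6}->{5,6}
So after constraint 1: D(W) = {5,6}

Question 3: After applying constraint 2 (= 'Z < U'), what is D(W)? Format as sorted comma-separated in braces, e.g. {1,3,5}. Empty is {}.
Answer: {5,6}

Derivation:
Constraint 1 (Z + U = W) on D(Z)={2,4,6} D(U)={3,4,5,6} D(W)={2,3,4,5,6}: Z {2,4,6}->{2}; U {3,4,5,6}->{3,4}; W {2,3,4,5,6}->{5,6}
Constraint 2 (Z < U) on D(Z)={2} D(U)={3,4}: no change
So after constraint 2: D(W) = {5,6}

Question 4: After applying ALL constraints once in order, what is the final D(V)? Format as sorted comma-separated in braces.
Constraint 1 (Z + U = W) on D(Z)={2,4,6} D(U)={3,4,5,6} D(W)={2,3,4,5,6}: Z {2,4,6}->{2}; U {3,4,5,6}->{3,4}; W {2,3,4,5,6}->{5,6}
Constraint 2 (Z < U) on D(Z)={2} D(U)={3,4}: no change
Constraint 3 (V < W) on D(V)={2,3,5,6} D(W)={5,6}: V {2,3,5,6}->{2,3,5}
Constraint 4 (V < W) on D(V)={2,3,5} D(W)={5,6}: no change
So after all 4 constraints: D(V) = {2,3,5}

Answer: {2,3,5}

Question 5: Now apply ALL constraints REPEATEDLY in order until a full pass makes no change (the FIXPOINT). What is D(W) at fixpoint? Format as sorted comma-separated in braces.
pass 0 (initial): D(W)={2,3,4,5,6}
pass 1: U {3,4,5,6}->{3,4}; V {2,3,5,6}->{2,3,5}; W {2,3,4,5,6}->{5,6}; Z {2,4,6}->{2}
pass 2: no change
Fixpoint after 2 passes: D(W) = {5,6}

Answer: {5,6}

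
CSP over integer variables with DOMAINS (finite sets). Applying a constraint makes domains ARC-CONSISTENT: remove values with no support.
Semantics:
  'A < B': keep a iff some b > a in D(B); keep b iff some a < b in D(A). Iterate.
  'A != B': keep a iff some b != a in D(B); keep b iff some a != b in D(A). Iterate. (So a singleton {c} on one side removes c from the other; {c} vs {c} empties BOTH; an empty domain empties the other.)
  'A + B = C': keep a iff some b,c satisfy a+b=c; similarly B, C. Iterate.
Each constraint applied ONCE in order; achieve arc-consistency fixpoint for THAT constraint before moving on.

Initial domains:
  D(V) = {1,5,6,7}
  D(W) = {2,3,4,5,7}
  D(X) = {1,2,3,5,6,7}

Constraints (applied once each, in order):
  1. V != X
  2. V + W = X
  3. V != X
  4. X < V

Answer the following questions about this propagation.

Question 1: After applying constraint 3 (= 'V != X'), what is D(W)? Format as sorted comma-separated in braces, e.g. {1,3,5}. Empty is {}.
Answer: {2,4,5}

Derivation:
Constraint 1 (V != X) on D(V)={1,5,6,7} D(X)={1,2,3,5,6,7}: no change
Constraint 2 (V + W = X) on D(V)={1,5,6,7} D(W)={2,3,4,5,7} D(X)={1,2,3,5,6,7}: V {1,5,6,7}->{1,5}; W {2,3,4,5,7}->{2,4,5}; X {1,2,3,5,6,7}->{3,5,6,7}
Constraint 3 (V != X) on D(V)={1,5} D(X)={3,5,6,7}: no change
So after constraint 3: D(W) = {2,4,5}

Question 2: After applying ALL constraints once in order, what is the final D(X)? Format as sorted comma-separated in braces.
Answer: {3}

Derivation:
Constraint 1 (V != X) on D(V)={1,5,6,7} D(X)={1,2,3,5,6,7}: no change
Constraint 2 (V + W = X) on D(V)={1,5,6,7} D(W)={2,3,4,5,7} D(X)={1,2,3,5,6,7}: V {1,5,6,7}->{1,5}; W {2,3,4,5,7}->{2,4,5}; X {1,2,3,5,6,7}->{3,5,6,7}
Constraint 3 (V != X) on D(V)={1,5} D(X)={3,5,6,7}: no change
Constraint 4 (X < V) on D(X)={3,5,6,7} D(V)={1,5}: X {3,5,6,7}->{3}; V {1,5}->{5}
So after all 4 constraints: D(X) = {3}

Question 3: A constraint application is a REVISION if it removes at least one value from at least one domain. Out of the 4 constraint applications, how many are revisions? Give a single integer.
Answer: 2

Derivation:
Constraint 1 (V != X) on D(V)={1,5,6,7} D(X)={1,2,3,5,6,7}: no change => not a revision
Constraint 2 (V + W = X) on D(V)={1,5,6,7} D(W)={2,3,4,5,7} D(X)={1,2,3,5,6,7}: V {1,5,6,7}->{1,5}; W {2,3,4,5,7}->{2,4,5}; X {1,2,3,5,6,7}->{3,5,6,7} => REVISION
Constraint 3 (V != X) on D(V)={1,5} D(X)={3,5,6,7}: no change => not a revision
Constraint 4 (X < V) on D(X)={3,5,6,7} D(V)={1,5}: X {3,5,6,7}->{3}; V {1,5}->{5} => REVISION
Total revisions = 2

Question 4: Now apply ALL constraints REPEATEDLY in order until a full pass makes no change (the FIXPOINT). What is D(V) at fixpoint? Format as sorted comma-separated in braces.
pass 0 (initial): D(V)={1,5,6,7}
pass 1: V {1,5,6,7}->{5}; W {2,3,4,5,7}->{2,4,5}; X {1,2,3,5,6,7}->{3}
pass 2: V {5}->{}; W {2,4,5}->{}; X {3}->{}
pass 3: no change
Fixpoint after 3 passes: D(V) = {}

Answer: {}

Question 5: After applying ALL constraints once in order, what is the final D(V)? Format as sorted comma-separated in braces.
Answer: {5}

Derivation:
Constraint 1 (V != X) on D(V)={1,5,6,7} D(X)={1,2,3,5,6,7}: no change
Constraint 2 (V + W = X) on D(V)={1,5,6,7} D(W)={2,3,4,5,7} D(X)={1,2,3,5,6,7}: V {1,5,6,7}->{1,5}; W {2,3,4,5,7}->{2,4,5}; X {1,2,3,5,6,7}->{3,5,6,7}
Constraint 3 (V != X) on D(V)={1,5} D(X)={3,5,6,7}: no change
Constraint 4 (X < V) on D(X)={3,5,6,7} D(V)={1,5}: X {3,5,6,7}->{3}; V {1,5}->{5}
So after all 4 constraints: D(V) = {5}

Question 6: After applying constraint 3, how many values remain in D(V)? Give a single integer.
Answer: 2

Derivation:
Constraint 1 (V != X) on D(V)={1,5,6,7} D(X)={1,2,3,5,6,7}: no change
Constraint 2 (V + W = X) on D(V)={1,5,6,7} D(W)={2,3,4,5,7} D(X)={1,2,3,5,6,7}: V {1,5,6,7}->{1,5}; W {2,3,4,5,7}->{2,4,5}; X {1,2,3,5,6,7}->{3,5,6,7}
Constraint 3 (V != X) on D(V)={1,5} D(X)={3,5,6,7}: no change
So after constraint 3: D(V)={1,5}, size = 2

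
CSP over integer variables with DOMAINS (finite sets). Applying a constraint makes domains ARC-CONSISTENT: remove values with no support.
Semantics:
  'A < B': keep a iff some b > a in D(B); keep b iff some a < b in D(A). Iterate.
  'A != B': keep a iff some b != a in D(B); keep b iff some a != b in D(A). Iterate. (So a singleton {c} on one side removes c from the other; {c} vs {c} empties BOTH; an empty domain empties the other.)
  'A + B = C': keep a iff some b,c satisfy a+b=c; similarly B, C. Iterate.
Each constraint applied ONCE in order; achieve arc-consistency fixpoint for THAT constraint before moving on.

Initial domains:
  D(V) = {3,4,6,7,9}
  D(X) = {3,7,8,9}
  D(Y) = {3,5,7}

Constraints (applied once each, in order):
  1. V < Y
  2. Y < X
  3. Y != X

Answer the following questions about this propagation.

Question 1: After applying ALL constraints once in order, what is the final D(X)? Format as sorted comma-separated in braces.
Constraint 1 (V < Y) on D(V)={3,4,6,7,9} D(Y)={3,5,7}: V {3,4,6,7,9}->{3,4,6}; Y {3,5,7}->{5,7}
Constraint 2 (Y < X) on D(Y)={5,7} D(X)={3,7,8,9}: X {3,7,8,9}->{7,8,9}
Constraint 3 (Y != X) on D(Y)={5,7} D(X)={7,8,9}: no change
So after all 3 constraints: D(X) = {7,8,9}

Answer: {7,8,9}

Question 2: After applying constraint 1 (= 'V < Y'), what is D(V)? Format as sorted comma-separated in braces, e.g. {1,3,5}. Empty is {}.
Answer: {3,4,6}

Derivation:
Constraint 1 (V < Y) on D(V)={3,4,6,7,9} D(Y)={3,5,7}: V {3,4,6,7,9}->{3,4,6}; Y {3,5,7}->{5,7}
So after constraint 1: D(V) = {3,4,6}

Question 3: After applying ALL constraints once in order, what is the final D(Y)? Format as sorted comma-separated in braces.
Answer: {5,7}

Derivation:
Constraint 1 (V < Y) on D(V)={3,4,6,7,9} D(Y)={3,5,7}: V {3,4,6,7,9}->{3,4,6}; Y {3,5,7}->{5,7}
Constraint 2 (Y < X) on D(Y)={5,7} D(X)={3,7,8,9}: X {3,7,8,9}->{7,8,9}
Constraint 3 (Y != X) on D(Y)={5,7} D(X)={7,8,9}: no change
So after all 3 constraints: D(Y) = {5,7}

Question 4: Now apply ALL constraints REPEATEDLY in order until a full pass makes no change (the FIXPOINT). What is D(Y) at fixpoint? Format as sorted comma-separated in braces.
pass 0 (initial): D(Y)={3,5,7}
pass 1: V {3,4,6,7,9}->{3,4,6}; X {3,7,8,9}->{7,8,9}; Y {3,5,7}->{5,7}
pass 2: no change
Fixpoint after 2 passes: D(Y) = {5,7}

Answer: {5,7}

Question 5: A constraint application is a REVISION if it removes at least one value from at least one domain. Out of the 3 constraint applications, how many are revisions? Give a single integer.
Answer: 2

Derivation:
Constraint 1 (V < Y) on D(V)={3,4,6,7,9} D(Y)={3,5,7}: V {3,4,6,7,9}->{3,4,6}; Y {3,5,7}->{5,7} => REVISION
Constraint 2 (Y < X) on D(Y)={5,7} D(X)={3,7,8,9}: X {3,7,8,9}->{7,8,9} => REVISION
Constraint 3 (Y != X) on D(Y)={5,7} D(X)={7,8,9}: no change => not a revision
Total revisions = 2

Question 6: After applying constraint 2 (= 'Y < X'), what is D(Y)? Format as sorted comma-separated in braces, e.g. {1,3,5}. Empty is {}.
Answer: {5,7}

Derivation:
Constraint 1 (V < Y) on D(V)={3,4,6,7,9} D(Y)={3,5,7}: V {3,4,6,7,9}->{3,4,6}; Y {3,5,7}->{5,7}
Constraint 2 (Y < X) on D(Y)={5,7} D(X)={3,7,8,9}: X {3,7,8,9}->{7,8,9}
So after constraint 2: D(Y) = {5,7}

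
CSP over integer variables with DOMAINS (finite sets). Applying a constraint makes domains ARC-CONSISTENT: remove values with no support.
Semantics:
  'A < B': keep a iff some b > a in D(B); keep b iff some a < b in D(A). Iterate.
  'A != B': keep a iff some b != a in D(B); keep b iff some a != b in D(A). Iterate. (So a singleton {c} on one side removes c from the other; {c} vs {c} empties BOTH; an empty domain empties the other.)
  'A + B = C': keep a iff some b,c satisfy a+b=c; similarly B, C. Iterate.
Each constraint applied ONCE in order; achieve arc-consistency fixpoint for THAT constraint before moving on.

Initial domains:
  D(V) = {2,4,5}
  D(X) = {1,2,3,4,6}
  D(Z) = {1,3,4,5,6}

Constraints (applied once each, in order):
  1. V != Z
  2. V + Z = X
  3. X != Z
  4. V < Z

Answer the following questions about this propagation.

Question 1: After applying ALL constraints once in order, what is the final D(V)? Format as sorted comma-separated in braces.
Answer: {2}

Derivation:
Constraint 1 (V != Z) on D(V)={2,4,5} D(Z)={1,3,4,5,6}: no change
Constraint 2 (V + Z = X) on D(V)={2,4,5} D(Z)={1,3,4,5,6} D(X)={1,2,3,4,6}: V {2,4,5}->{2,5}; Z {1,3,4,5,6}->{1,4}; X {1,2,3,4,6}->{3,6}
Constraint 3 (X != Z) on D(X)={3,6} D(Z)={1,4}: no change
Constraint 4 (V < Z) on D(V)={2,5} D(Z)={1,4}: V {2,5}->{2}; Z {1,4}->{4}
So after all 4 constraints: D(V) = {2}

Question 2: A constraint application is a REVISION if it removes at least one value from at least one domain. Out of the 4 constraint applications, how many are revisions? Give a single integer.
Answer: 2

Derivation:
Constraint 1 (V != Z) on D(V)={2,4,5} D(Z)={1,3,4,5,6}: no change => not a revision
Constraint 2 (V + Z = X) on D(V)={2,4,5} D(Z)={1,3,4,5,6} D(X)={1,2,3,4,6}: V {2,4,5}->{2,5}; Z {1,3,4,5,6}->{1,4}; X {1,2,3,4,6}->{3,6} => REVISION
Constraint 3 (X != Z) on D(X)={3,6} D(Z)={1,4}: no change => not a revision
Constraint 4 (V < Z) on D(V)={2,5} D(Z)={1,4}: V {2,5}->{2}; Z {1,4}->{4} => REVISION
Total revisions = 2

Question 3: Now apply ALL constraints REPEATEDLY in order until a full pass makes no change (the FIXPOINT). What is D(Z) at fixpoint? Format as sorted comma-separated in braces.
Answer: {4}

Derivation:
pass 0 (initial): D(Z)={1,3,4,5,6}
pass 1: V {2,4,5}->{2}; X {1,2,3,4,6}->{3,6}; Z {1,3,4,5,6}->{4}
pass 2: X {3,6}->{6}
pass 3: no change
Fixpoint after 3 passes: D(Z) = {4}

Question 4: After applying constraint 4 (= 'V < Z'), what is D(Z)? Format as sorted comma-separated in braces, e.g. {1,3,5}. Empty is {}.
Constraint 1 (V != Z) on D(V)={2,4,5} D(Z)={1,3,4,5,6}: no change
Constraint 2 (V + Z = X) on D(V)={2,4,5} D(Z)={1,3,4,5,6} D(X)={1,2,3,4,6}: V {2,4,5}->{2,5}; Z {1,3,4,5,6}->{1,4}; X {1,2,3,4,6}->{3,6}
Constraint 3 (X != Z) on D(X)={3,6} D(Z)={1,4}: no change
Constraint 4 (V < Z) on D(V)={2,5} D(Z)={1,4}: V {2,5}->{2}; Z {1,4}->{4}
So after constraint 4: D(Z) = {4}

Answer: {4}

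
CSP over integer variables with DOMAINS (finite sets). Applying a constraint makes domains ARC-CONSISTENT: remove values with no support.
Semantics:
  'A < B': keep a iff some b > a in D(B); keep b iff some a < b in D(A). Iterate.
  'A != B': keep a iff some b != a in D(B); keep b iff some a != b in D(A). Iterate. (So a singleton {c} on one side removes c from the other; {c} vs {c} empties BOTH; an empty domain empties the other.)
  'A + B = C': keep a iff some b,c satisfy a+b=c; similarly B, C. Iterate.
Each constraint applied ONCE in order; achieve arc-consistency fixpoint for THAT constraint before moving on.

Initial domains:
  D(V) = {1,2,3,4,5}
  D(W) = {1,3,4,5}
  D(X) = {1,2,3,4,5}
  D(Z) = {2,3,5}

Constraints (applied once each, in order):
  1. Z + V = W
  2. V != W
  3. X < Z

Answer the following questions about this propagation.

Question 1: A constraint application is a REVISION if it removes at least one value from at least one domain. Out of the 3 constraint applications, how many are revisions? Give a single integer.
Constraint 1 (Z + V = W) on D(Z)={2,3,5} D(V)={1,2,3,4,5} D(W)={1,3,4,5}: Z {2,3,5}->{2,3}; V {1,2,3,4,5}->{1,2,3}; W {1,3,4,5}->{3,4,5} => REVISION
Constraint 2 (V != W) on D(V)={1,2,3} D(W)={3,4,5}: no change => not a revision
Constraint 3 (X < Z) on D(X)={1,2,3,4,5} D(Z)={2,3}: X {1,2,3,4,5}->{1,2} => REVISION
Total revisions = 2

Answer: 2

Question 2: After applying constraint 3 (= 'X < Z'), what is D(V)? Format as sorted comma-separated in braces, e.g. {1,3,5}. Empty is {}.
Constraint 1 (Z + V = W) on D(Z)={2,3,5} D(V)={1,2,3,4,5} D(W)={1,3,4,5}: Z {2,3,5}->{2,3}; V {1,2,3,4,5}->{1,2,3}; W {1,3,4,5}->{3,4,5}
Constraint 2 (V != W) on D(V)={1,2,3} D(W)={3,4,5}: no change
Constraint 3 (X < Z) on D(X)={1,2,3,4,5} D(Z)={2,3}: X {1,2,3,4,5}->{1,2}
So after constraint 3: D(V) = {1,2,3}

Answer: {1,2,3}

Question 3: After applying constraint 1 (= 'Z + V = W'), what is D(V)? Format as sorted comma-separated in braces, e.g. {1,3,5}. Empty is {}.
Answer: {1,2,3}

Derivation:
Constraint 1 (Z + V = W) on D(Z)={2,3,5} D(V)={1,2,3,4,5} D(W)={1,3,4,5}: Z {2,3,5}->{2,3}; V {1,2,3,4,5}->{1,2,3}; W {1,3,4,5}->{3,4,5}
So after constraint 1: D(V) = {1,2,3}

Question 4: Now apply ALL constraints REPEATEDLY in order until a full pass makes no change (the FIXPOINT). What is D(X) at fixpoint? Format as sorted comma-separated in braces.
pass 0 (initial): D(X)={1,2,3,4,5}
pass 1: V {1,2,3,4,5}->{1,2,3}; W {1,3,4,5}->{3,4,5}; X {1,2,3,4,5}->{1,2}; Z {2,3,5}->{2,3}
pass 2: no change
Fixpoint after 2 passes: D(X) = {1,2}

Answer: {1,2}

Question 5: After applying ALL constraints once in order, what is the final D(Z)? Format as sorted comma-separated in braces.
Constraint 1 (Z + V = W) on D(Z)={2,3,5} D(V)={1,2,3,4,5} D(W)={1,3,4,5}: Z {2,3,5}->{2,3}; V {1,2,3,4,5}->{1,2,3}; W {1,3,4,5}->{3,4,5}
Constraint 2 (V != W) on D(V)={1,2,3} D(W)={3,4,5}: no change
Constraint 3 (X < Z) on D(X)={1,2,3,4,5} D(Z)={2,3}: X {1,2,3,4,5}->{1,2}
So after all 3 constraints: D(Z) = {2,3}

Answer: {2,3}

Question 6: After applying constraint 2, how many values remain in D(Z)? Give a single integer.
Answer: 2

Derivation:
Constraint 1 (Z + V = W) on D(Z)={2,3,5} D(V)={1,2,3,4,5} D(W)={1,3,4,5}: Z {2,3,5}->{2,3}; V {1,2,3,4,5}->{1,2,3}; W {1,3,4,5}->{3,4,5}
Constraint 2 (V != W) on D(V)={1,2,3} D(W)={3,4,5}: no change
So after constraint 2: D(Z)={2,3}, size = 2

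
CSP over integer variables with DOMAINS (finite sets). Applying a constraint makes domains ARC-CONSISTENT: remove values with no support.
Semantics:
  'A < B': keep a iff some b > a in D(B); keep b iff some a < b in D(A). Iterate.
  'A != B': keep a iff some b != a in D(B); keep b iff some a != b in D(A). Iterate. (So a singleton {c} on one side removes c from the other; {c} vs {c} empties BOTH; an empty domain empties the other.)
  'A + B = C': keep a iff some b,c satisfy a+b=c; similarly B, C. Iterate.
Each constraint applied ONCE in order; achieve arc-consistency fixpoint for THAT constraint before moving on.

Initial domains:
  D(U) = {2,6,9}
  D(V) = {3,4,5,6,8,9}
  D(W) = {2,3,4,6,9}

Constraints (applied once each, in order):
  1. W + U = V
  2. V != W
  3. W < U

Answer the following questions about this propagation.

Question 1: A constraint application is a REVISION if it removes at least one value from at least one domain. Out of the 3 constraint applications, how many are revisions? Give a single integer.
Constraint 1 (W + U = V) on D(W)={2,3,4,6,9} D(U)={2,6,9} D(V)={3,4,5,6,8,9}: W {2,3,4,6,9}->{2,3,4,6}; U {2,6,9}->{2,6}; V {3,4,5,6,8,9}->{4,5,6,8,9} => REVISION
Constraint 2 (V != W) on D(V)={4,5,6,8,9} D(W)={2,3,4,6}: no change => not a revision
Constraint 3 (W < U) on D(W)={2,3,4,6} D(U)={2,6}: W {2,3,4,6}->{2,3,4}; U {2,6}->{6} => REVISION
Total revisions = 2

Answer: 2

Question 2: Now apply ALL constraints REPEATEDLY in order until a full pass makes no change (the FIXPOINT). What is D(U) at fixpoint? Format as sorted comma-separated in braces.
pass 0 (initial): D(U)={2,6,9}
pass 1: U {2,6,9}->{6}; V {3,4,5,6,8,9}->{4,5,6,8,9}; W {2,3,4,6,9}->{2,3,4}
pass 2: V {4,5,6,8,9}->{8,9}; W {2,3,4}->{2,3}
pass 3: no change
Fixpoint after 3 passes: D(U) = {6}

Answer: {6}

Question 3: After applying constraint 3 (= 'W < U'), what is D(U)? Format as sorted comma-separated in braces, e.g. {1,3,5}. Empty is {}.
Constraint 1 (W + U = V) on D(W)={2,3,4,6,9} D(U)={2,6,9} D(V)={3,4,5,6,8,9}: W {2,3,4,6,9}->{2,3,4,6}; U {2,6,9}->{2,6}; V {3,4,5,6,8,9}->{4,5,6,8,9}
Constraint 2 (V != W) on D(V)={4,5,6,8,9} D(W)={2,3,4,6}: no change
Constraint 3 (W < U) on D(W)={2,3,4,6} D(U)={2,6}: W {2,3,4,6}->{2,3,4}; U {2,6}->{6}
So after constraint 3: D(U) = {6}

Answer: {6}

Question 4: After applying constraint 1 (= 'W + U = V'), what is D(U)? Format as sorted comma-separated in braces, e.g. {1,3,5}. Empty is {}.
Answer: {2,6}

Derivation:
Constraint 1 (W + U = V) on D(W)={2,3,4,6,9} D(U)={2,6,9} D(V)={3,4,5,6,8,9}: W {2,3,4,6,9}->{2,3,4,6}; U {2,6,9}->{2,6}; V {3,4,5,6,8,9}->{4,5,6,8,9}
So after constraint 1: D(U) = {2,6}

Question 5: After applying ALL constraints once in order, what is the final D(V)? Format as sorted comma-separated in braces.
Constraint 1 (W + U = V) on D(W)={2,3,4,6,9} D(U)={2,6,9} D(V)={3,4,5,6,8,9}: W {2,3,4,6,9}->{2,3,4,6}; U {2,6,9}->{2,6}; V {3,4,5,6,8,9}->{4,5,6,8,9}
Constraint 2 (V != W) on D(V)={4,5,6,8,9} D(W)={2,3,4,6}: no change
Constraint 3 (W < U) on D(W)={2,3,4,6} D(U)={2,6}: W {2,3,4,6}->{2,3,4}; U {2,6}->{6}
So after all 3 constraints: D(V) = {4,5,6,8,9}

Answer: {4,5,6,8,9}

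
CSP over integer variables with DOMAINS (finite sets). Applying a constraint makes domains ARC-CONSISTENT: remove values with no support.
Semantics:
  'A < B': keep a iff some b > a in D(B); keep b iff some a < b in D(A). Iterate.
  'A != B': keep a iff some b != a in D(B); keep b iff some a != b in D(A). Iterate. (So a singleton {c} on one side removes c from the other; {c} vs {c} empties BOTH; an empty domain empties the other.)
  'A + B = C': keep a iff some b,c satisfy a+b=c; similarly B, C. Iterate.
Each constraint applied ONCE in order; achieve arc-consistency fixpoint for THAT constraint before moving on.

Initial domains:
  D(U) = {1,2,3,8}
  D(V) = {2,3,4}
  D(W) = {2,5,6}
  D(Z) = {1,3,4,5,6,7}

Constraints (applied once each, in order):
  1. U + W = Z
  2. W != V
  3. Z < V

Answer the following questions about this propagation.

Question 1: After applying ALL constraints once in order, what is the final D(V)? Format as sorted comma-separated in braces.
Constraint 1 (U + W = Z) on D(U)={1,2,3,8} D(W)={2,5,6} D(Z)={1,3,4,5,6,7}: U {1,2,3,8}->{1,2,3}; Z {1,3,4,5,6,7}->{3,4,5,6,7}
Constraint 2 (W != V) on D(W)={2,5,6} D(V)={2,3,4}: no change
Constraint 3 (Z < V) on D(Z)={3,4,5,6,7} D(V)={2,3,4}: Z {3,4,5,6,7}->{3}; V {2,3,4}->{4}
So after all 3 constraints: D(V) = {4}

Answer: {4}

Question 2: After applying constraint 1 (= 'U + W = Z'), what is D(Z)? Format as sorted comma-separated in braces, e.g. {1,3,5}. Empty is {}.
Constraint 1 (U + W = Z) on D(U)={1,2,3,8} D(W)={2,5,6} D(Z)={1,3,4,5,6,7}: U {1,2,3,8}->{1,2,3}; Z {1,3,4,5,6,7}->{3,4,5,6,7}
So after constraint 1: D(Z) = {3,4,5,6,7}

Answer: {3,4,5,6,7}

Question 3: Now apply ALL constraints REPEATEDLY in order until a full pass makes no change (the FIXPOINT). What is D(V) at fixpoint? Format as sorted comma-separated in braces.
Answer: {4}

Derivation:
pass 0 (initial): D(V)={2,3,4}
pass 1: U {1,2,3,8}->{1,2,3}; V {2,3,4}->{4}; Z {1,3,4,5,6,7}->{3}
pass 2: U {1,2,3}->{1}; W {2,5,6}->{2}
pass 3: no change
Fixpoint after 3 passes: D(V) = {4}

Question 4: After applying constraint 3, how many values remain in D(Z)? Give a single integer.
Constraint 1 (U + W = Z) on D(U)={1,2,3,8} D(W)={2,5,6} D(Z)={1,3,4,5,6,7}: U {1,2,3,8}->{1,2,3}; Z {1,3,4,5,6,7}->{3,4,5,6,7}
Constraint 2 (W != V) on D(W)={2,5,6} D(V)={2,3,4}: no change
Constraint 3 (Z < V) on D(Z)={3,4,5,6,7} D(V)={2,3,4}: Z {3,4,5,6,7}->{3}; V {2,3,4}->{4}
So after constraint 3: D(Z)={3}, size = 1

Answer: 1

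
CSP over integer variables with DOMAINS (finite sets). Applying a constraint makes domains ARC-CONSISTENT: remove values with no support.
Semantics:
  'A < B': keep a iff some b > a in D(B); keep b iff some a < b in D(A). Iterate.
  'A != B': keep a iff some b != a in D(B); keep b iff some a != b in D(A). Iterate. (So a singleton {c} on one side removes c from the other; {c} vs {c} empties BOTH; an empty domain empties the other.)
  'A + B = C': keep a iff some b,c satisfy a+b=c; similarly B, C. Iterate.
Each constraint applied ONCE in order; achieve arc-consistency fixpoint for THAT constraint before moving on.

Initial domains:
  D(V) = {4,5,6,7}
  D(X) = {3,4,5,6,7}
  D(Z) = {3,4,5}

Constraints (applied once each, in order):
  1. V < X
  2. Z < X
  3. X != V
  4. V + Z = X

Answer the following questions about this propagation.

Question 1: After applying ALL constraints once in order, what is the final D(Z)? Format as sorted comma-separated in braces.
Answer: {3}

Derivation:
Constraint 1 (V < X) on D(V)={4,5,6,7} D(X)={3,4,5,6,7}: V {4,5,6,7}->{4,5,6}; X {3,4,5,6,7}->{5,6,7}
Constraint 2 (Z < X) on D(Z)={3,4,5} D(X)={5,6,7}: no change
Constraint 3 (X != V) on D(X)={5,6,7} D(V)={4,5,6}: no change
Constraint 4 (V + Z = X) on D(V)={4,5,6} D(Z)={3,4,5} D(X)={5,6,7}: V {4,5,6}->{4}; Z {3,4,5}->{3}; X {5,6,7}->{7}
So after all 4 constraints: D(Z) = {3}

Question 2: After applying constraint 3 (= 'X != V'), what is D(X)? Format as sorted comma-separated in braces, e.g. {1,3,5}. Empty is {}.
Constraint 1 (V < X) on D(V)={4,5,6,7} D(X)={3,4,5,6,7}: V {4,5,6,7}->{4,5,6}; X {3,4,5,6,7}->{5,6,7}
Constraint 2 (Z < X) on D(Z)={3,4,5} D(X)={5,6,7}: no change
Constraint 3 (X != V) on D(X)={5,6,7} D(V)={4,5,6}: no change
So after constraint 3: D(X) = {5,6,7}

Answer: {5,6,7}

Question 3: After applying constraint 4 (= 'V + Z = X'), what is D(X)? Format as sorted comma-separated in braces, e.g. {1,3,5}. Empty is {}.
Answer: {7}

Derivation:
Constraint 1 (V < X) on D(V)={4,5,6,7} D(X)={3,4,5,6,7}: V {4,5,6,7}->{4,5,6}; X {3,4,5,6,7}->{5,6,7}
Constraint 2 (Z < X) on D(Z)={3,4,5} D(X)={5,6,7}: no change
Constraint 3 (X != V) on D(X)={5,6,7} D(V)={4,5,6}: no change
Constraint 4 (V + Z = X) on D(V)={4,5,6} D(Z)={3,4,5} D(X)={5,6,7}: V {4,5,6}->{4}; Z {3,4,5}->{3}; X {5,6,7}->{7}
So after constraint 4: D(X) = {7}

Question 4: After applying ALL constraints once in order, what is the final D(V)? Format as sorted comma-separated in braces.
Constraint 1 (V < X) on D(V)={4,5,6,7} D(X)={3,4,5,6,7}: V {4,5,6,7}->{4,5,6}; X {3,4,5,6,7}->{5,6,7}
Constraint 2 (Z < X) on D(Z)={3,4,5} D(X)={5,6,7}: no change
Constraint 3 (X != V) on D(X)={5,6,7} D(V)={4,5,6}: no change
Constraint 4 (V + Z = X) on D(V)={4,5,6} D(Z)={3,4,5} D(X)={5,6,7}: V {4,5,6}->{4}; Z {3,4,5}->{3}; X {5,6,7}->{7}
So after all 4 constraints: D(V) = {4}

Answer: {4}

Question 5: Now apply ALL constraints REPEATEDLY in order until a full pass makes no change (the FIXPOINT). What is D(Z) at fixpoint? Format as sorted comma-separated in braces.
Answer: {3}

Derivation:
pass 0 (initial): D(Z)={3,4,5}
pass 1: V {4,5,6,7}->{4}; X {3,4,5,6,7}->{7}; Z {3,4,5}->{3}
pass 2: no change
Fixpoint after 2 passes: D(Z) = {3}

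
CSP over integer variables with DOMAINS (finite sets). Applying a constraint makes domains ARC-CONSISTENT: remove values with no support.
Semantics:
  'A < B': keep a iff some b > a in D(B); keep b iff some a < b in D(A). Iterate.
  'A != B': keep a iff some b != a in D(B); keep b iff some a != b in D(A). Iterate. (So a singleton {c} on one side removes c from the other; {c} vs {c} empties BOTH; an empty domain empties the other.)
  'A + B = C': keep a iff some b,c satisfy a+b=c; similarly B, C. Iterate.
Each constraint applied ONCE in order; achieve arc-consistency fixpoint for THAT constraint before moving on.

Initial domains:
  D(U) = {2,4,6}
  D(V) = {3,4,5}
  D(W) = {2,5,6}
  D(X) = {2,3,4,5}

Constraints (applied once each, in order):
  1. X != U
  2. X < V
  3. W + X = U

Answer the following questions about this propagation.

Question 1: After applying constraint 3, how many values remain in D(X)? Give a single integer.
Constraint 1 (X != U) on D(X)={2,3,4,5} D(U)={2,4,6}: no change
Constraint 2 (X < V) on D(X)={2,3,4,5} D(V)={3,4,5}: X {2,3,4,5}->{2,3,4}
Constraint 3 (W + X = U) on D(W)={2,5,6} D(X)={2,3,4} D(U)={2,4,6}: W {2,5,6}->{2}; X {2,3,4}->{2,4}; U {2,4,6}->{4,6}
So after constraint 3: D(X)={2,4}, size = 2

Answer: 2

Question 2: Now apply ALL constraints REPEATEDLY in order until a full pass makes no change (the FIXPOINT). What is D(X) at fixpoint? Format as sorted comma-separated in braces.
pass 0 (initial): D(X)={2,3,4,5}
pass 1: U {2,4,6}->{4,6}; W {2,5,6}->{2}; X {2,3,4,5}->{2,4}
pass 2: no change
Fixpoint after 2 passes: D(X) = {2,4}

Answer: {2,4}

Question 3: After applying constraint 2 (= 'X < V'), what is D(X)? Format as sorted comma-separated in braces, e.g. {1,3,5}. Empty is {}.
Constraint 1 (X != U) on D(X)={2,3,4,5} D(U)={2,4,6}: no change
Constraint 2 (X < V) on D(X)={2,3,4,5} D(V)={3,4,5}: X {2,3,4,5}->{2,3,4}
So after constraint 2: D(X) = {2,3,4}

Answer: {2,3,4}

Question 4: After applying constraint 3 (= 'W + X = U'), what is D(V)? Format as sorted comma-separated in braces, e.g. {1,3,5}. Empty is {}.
Answer: {3,4,5}

Derivation:
Constraint 1 (X != U) on D(X)={2,3,4,5} D(U)={2,4,6}: no change
Constraint 2 (X < V) on D(X)={2,3,4,5} D(V)={3,4,5}: X {2,3,4,5}->{2,3,4}
Constraint 3 (W + X = U) on D(W)={2,5,6} D(X)={2,3,4} D(U)={2,4,6}: W {2,5,6}->{2}; X {2,3,4}->{2,4}; U {2,4,6}->{4,6}
So after constraint 3: D(V) = {3,4,5}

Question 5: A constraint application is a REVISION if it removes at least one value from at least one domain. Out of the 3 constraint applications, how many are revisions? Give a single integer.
Answer: 2

Derivation:
Constraint 1 (X != U) on D(X)={2,3,4,5} D(U)={2,4,6}: no change => not a revision
Constraint 2 (X < V) on D(X)={2,3,4,5} D(V)={3,4,5}: X {2,3,4,5}->{2,3,4} => REVISION
Constraint 3 (W + X = U) on D(W)={2,5,6} D(X)={2,3,4} D(U)={2,4,6}: W {2,5,6}->{2}; X {2,3,4}->{2,4}; U {2,4,6}->{4,6} => REVISION
Total revisions = 2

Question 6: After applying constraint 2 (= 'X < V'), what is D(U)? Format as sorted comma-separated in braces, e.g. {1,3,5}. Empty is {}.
Answer: {2,4,6}

Derivation:
Constraint 1 (X != U) on D(X)={2,3,4,5} D(U)={2,4,6}: no change
Constraint 2 (X < V) on D(X)={2,3,4,5} D(V)={3,4,5}: X {2,3,4,5}->{2,3,4}
So after constraint 2: D(U) = {2,4,6}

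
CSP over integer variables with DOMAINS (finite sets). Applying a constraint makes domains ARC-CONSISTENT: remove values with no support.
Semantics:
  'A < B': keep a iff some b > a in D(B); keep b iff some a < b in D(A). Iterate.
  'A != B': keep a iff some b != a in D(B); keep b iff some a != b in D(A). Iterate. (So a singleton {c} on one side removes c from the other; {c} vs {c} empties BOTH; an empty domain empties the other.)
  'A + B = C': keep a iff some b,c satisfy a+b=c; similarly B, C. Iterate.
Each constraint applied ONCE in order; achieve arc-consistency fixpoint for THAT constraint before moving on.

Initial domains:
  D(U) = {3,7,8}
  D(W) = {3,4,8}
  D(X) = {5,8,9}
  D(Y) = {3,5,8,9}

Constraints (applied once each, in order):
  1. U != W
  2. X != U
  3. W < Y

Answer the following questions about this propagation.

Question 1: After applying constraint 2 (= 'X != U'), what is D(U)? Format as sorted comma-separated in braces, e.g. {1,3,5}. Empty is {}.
Constraint 1 (U != W) on D(U)={3,7,8} D(W)={3,4,8}: no change
Constraint 2 (X != U) on D(X)={5,8,9} D(U)={3,7,8}: no change
So after constraint 2: D(U) = {3,7,8}

Answer: {3,7,8}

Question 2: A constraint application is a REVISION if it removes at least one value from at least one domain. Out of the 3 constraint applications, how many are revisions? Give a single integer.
Answer: 1

Derivation:
Constraint 1 (U != W) on D(U)={3,7,8} D(W)={3,4,8}: no change => not a revision
Constraint 2 (X != U) on D(X)={5,8,9} D(U)={3,7,8}: no change => not a revision
Constraint 3 (W < Y) on D(W)={3,4,8} D(Y)={3,5,8,9}: Y {3,5,8,9}->{5,8,9} => REVISION
Total revisions = 1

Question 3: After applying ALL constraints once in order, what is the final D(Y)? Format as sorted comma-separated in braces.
Answer: {5,8,9}

Derivation:
Constraint 1 (U != W) on D(U)={3,7,8} D(W)={3,4,8}: no change
Constraint 2 (X != U) on D(X)={5,8,9} D(U)={3,7,8}: no change
Constraint 3 (W < Y) on D(W)={3,4,8} D(Y)={3,5,8,9}: Y {3,5,8,9}->{5,8,9}
So after all 3 constraints: D(Y) = {5,8,9}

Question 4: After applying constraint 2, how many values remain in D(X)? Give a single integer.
Answer: 3

Derivation:
Constraint 1 (U != W) on D(U)={3,7,8} D(W)={3,4,8}: no change
Constraint 2 (X != U) on D(X)={5,8,9} D(U)={3,7,8}: no change
So after constraint 2: D(X)={5,8,9}, size = 3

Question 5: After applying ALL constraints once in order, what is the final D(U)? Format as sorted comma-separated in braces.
Answer: {3,7,8}

Derivation:
Constraint 1 (U != W) on D(U)={3,7,8} D(W)={3,4,8}: no change
Constraint 2 (X != U) on D(X)={5,8,9} D(U)={3,7,8}: no change
Constraint 3 (W < Y) on D(W)={3,4,8} D(Y)={3,5,8,9}: Y {3,5,8,9}->{5,8,9}
So after all 3 constraints: D(U) = {3,7,8}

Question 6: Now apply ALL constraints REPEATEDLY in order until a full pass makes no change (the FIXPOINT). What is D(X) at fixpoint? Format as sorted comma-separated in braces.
pass 0 (initial): D(X)={5,8,9}
pass 1: Y {3,5,8,9}->{5,8,9}
pass 2: no change
Fixpoint after 2 passes: D(X) = {5,8,9}

Answer: {5,8,9}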